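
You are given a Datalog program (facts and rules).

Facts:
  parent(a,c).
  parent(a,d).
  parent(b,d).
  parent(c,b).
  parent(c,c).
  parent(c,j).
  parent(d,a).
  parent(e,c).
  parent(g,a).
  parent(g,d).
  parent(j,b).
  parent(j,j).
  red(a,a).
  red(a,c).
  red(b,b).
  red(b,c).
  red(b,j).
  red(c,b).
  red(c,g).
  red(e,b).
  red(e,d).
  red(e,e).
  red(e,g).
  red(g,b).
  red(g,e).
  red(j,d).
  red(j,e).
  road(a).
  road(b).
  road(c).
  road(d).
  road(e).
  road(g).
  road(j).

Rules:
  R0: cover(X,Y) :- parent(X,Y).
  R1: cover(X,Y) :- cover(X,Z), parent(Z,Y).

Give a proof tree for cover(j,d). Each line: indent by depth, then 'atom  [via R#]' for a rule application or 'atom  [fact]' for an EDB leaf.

cover(j,d)  [via R1]
  cover(j,b)  [via R0]
    parent(j,b)  [fact]
  parent(b,d)  [fact]

round 1: derive cover(a,c) via R0 from parent(a,c)
round 1: derive cover(a,d) via R0 from parent(a,d)
round 1: derive cover(b,d) via R0 from parent(b,d)
round 1: derive cover(c,b) via R0 from parent(c,b)
round 1: derive cover(c,c) via R0 from parent(c,c)
round 1: derive cover(c,j) via R0 from parent(c,j)
round 1: derive cover(d,a) via R0 from parent(d,a)
round 1: derive cover(e,c) via R0 from parent(e,c)
round 1: derive cover(g,a) via R0 from parent(g,a)
round 1: derive cover(g,d) via R0 from parent(g,d)
round 1: derive cover(j,b) via R0 from parent(j,b)
round 1: derive cover(j,j) via R0 from parent(j,j)
round 2: derive cover(a,a) via R1 from cover(a,d), parent(d,a)
round 2: derive cover(a,b) via R1 from cover(a,c), parent(c,b)
round 2: derive cover(a,j) via R1 from cover(a,c), parent(c,j)
round 2: derive cover(b,a) via R1 from cover(b,d), parent(d,a)
round 2: derive cover(c,d) via R1 from cover(c,b), parent(b,d)
round 2: derive cover(d,c) via R1 from cover(d,a), parent(a,c)
round 2: derive cover(d,d) via R1 from cover(d,a), parent(a,d)
round 2: derive cover(e,b) via R1 from cover(e,c), parent(c,b)
round 2: derive cover(e,j) via R1 from cover(e,c), parent(c,j)
round 2: derive cover(g,c) via R1 from cover(g,a), parent(a,c)
round 2: derive cover(j,d) via R1 from cover(j,b), parent(b,d)
round 3: derive cover(b,c) via R1 from cover(b,a), parent(a,c)
round 3: derive cover(c,a) via R1 from cover(c,d), parent(d,a)
round 3: derive cover(d,b) via R1 from cover(d,c), parent(c,b)
round 3: derive cover(d,j) via R1 from cover(d,c), parent(c,j)
round 3: derive cover(e,d) via R1 from cover(e,b), parent(b,d)
round 3: derive cover(g,b) via R1 from cover(g,c), parent(c,b)
round 3: derive cover(g,j) via R1 from cover(g,c), parent(c,j)
round 3: derive cover(j,a) via R1 from cover(j,d), parent(d,a)
round 4: derive cover(b,b) via R1 from cover(b,c), parent(c,b)
round 4: derive cover(b,j) via R1 from cover(b,c), parent(c,j)
round 4: derive cover(e,a) via R1 from cover(e,d), parent(d,a)
round 4: derive cover(j,c) via R1 from cover(j,a), parent(a,c)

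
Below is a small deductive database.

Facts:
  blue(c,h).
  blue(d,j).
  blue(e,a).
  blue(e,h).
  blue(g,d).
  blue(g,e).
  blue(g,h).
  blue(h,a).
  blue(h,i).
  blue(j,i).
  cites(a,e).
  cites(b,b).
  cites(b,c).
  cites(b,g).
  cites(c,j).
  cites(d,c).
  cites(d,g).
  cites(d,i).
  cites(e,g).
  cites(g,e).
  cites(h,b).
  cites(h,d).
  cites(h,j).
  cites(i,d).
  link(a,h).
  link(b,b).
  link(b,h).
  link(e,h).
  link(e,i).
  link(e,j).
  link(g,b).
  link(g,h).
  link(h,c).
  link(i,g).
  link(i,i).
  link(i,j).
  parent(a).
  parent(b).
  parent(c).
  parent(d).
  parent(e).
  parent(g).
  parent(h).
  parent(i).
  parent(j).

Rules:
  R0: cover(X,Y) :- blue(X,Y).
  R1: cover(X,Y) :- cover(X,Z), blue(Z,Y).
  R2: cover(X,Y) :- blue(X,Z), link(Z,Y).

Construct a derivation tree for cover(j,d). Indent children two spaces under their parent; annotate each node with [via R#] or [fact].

round 1: derive cover(c,h) via R0 from blue(c,h)
round 1: derive cover(d,j) via R0 from blue(d,j)
round 1: derive cover(e,a) via R0 from blue(e,a)
round 1: derive cover(e,h) via R0 from blue(e,h)
round 1: derive cover(g,d) via R0 from blue(g,d)
round 1: derive cover(g,e) via R0 from blue(g,e)
round 1: derive cover(g,h) via R0 from blue(g,h)
round 1: derive cover(h,a) via R0 from blue(h,a)
round 1: derive cover(h,i) via R0 from blue(h,i)
round 1: derive cover(j,i) via R0 from blue(j,i)
round 1: derive cover(c,c) via R2 from blue(c,h), link(h,c)
round 1: derive cover(e,c) via R2 from blue(e,h), link(h,c)
round 1: derive cover(g,c) via R2 from blue(g,h), link(h,c)
round 1: derive cover(g,i) via R2 from blue(g,e), link(e,i)
round 1: derive cover(g,j) via R2 from blue(g,e), link(e,j)
round 1: derive cover(h,g) via R2 from blue(h,i), link(i,g)
round 1: derive cover(h,h) via R2 from blue(h,a), link(a,h)
round 1: derive cover(h,j) via R2 from blue(h,i), link(i,j)
round 1: derive cover(j,g) via R2 from blue(j,i), link(i,g)
round 1: derive cover(j,j) via R2 from blue(j,i), link(i,j)
round 2: derive cover(c,a) via R1 from cover(c,h), blue(h,a)
round 2: derive cover(c,i) via R1 from cover(c,h), blue(h,i)
round 2: derive cover(d,i) via R1 from cover(d,j), blue(j,i)
round 2: derive cover(e,i) via R1 from cover(e,h), blue(h,i)
round 2: derive cover(g,a) via R1 from cover(g,e), blue(e,a)
round 2: derive cover(h,d) via R1 from cover(h,g), blue(g,d)
round 2: derive cover(h,e) via R1 from cover(h,g), blue(g,e)
round 2: derive cover(j,d) via R1 from cover(j,g), blue(g,d)
round 2: derive cover(j,e) via R1 from cover(j,g), blue(g,e)
round 2: derive cover(j,h) via R1 from cover(j,g), blue(g,h)
round 3: derive cover(j,a) via R1 from cover(j,e), blue(e,a)

cover(j,d)  [via R1]
  cover(j,g)  [via R2]
    blue(j,i)  [fact]
    link(i,g)  [fact]
  blue(g,d)  [fact]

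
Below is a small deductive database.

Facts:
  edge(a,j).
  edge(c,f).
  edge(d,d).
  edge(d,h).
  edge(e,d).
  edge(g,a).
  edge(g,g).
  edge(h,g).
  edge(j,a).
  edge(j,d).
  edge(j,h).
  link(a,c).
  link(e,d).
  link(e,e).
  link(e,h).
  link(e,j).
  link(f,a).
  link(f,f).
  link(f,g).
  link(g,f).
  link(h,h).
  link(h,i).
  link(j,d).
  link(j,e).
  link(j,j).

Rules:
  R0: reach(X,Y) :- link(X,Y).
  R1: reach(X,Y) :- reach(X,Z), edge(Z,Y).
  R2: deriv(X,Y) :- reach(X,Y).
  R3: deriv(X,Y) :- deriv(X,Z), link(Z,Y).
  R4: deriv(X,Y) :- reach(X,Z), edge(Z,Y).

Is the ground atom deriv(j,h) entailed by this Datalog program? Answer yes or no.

yes

round 1: derive reach(a,c) via R0 from link(a,c)
round 1: derive reach(e,d) via R0 from link(e,d)
round 1: derive reach(e,e) via R0 from link(e,e)
round 1: derive reach(e,h) via R0 from link(e,h)
round 1: derive reach(e,j) via R0 from link(e,j)
round 1: derive reach(f,a) via R0 from link(f,a)
round 1: derive reach(f,f) via R0 from link(f,f)
round 1: derive reach(f,g) via R0 from link(f,g)
round 1: derive reach(g,f) via R0 from link(g,f)
round 1: derive reach(h,h) via R0 from link(h,h)
round 1: derive reach(h,i) via R0 from link(h,i)
round 1: derive reach(j,d) via R0 from link(j,d)
round 1: derive reach(j,e) via R0 from link(j,e)
round 1: derive reach(j,j) via R0 from link(j,j)
round 2: derive reach(a,f) via R1 from reach(a,c), edge(c,f)
round 2: derive reach(e,a) via R1 from reach(e,j), edge(j,a)
round 2: derive reach(e,g) via R1 from reach(e,h), edge(h,g)
round 2: derive reach(f,j) via R1 from reach(f,a), edge(a,j)
round 2: derive reach(h,g) via R1 from reach(h,h), edge(h,g)
round 2: derive reach(j,a) via R1 from reach(j,j), edge(j,a)
round 2: derive reach(j,h) via R1 from reach(j,d), edge(d,h)
round 2: derive deriv(a,c) via R2 from reach(a,c)
round 2: derive deriv(e,d) via R2 from reach(e,d)
round 2: derive deriv(e,e) via R2 from reach(e,e)
round 2: derive deriv(e,h) via R2 from reach(e,h)
round 2: derive deriv(e,j) via R2 from reach(e,j)
round 2: derive deriv(f,a) via R2 from reach(f,a)
round 2: derive deriv(f,f) via R2 from reach(f,f)
round 2: derive deriv(f,g) via R2 from reach(f,g)
round 2: derive deriv(g,f) via R2 from reach(g,f)
round 2: derive deriv(h,h) via R2 from reach(h,h)
round 2: derive deriv(h,i) via R2 from reach(h,i)
round 2: derive deriv(j,d) via R2 from reach(j,d)
round 2: derive deriv(j,e) via R2 from reach(j,e)
round 2: derive deriv(j,j) via R2 from reach(j,j)
round 2: derive deriv(a,f) via R4 from reach(a,c), edge(c,f)
round 2: derive deriv(e,a) via R4 from reach(e,j), edge(j,a)
round 2: derive deriv(e,g) via R4 from reach(e,h), edge(h,g)
round 2: derive deriv(f,j) via R4 from reach(f,a), edge(a,j)
round 2: derive deriv(h,g) via R4 from reach(h,h), edge(h,g)
round 2: derive deriv(j,a) via R4 from reach(j,j), edge(j,a)
round 2: derive deriv(j,h) via R4 from reach(j,d), edge(d,h)
round 3: derive reach(f,d) via R1 from reach(f,j), edge(j,d)
round 3: derive reach(f,h) via R1 from reach(f,j), edge(j,h)
round 3: derive reach(h,a) via R1 from reach(h,g), edge(g,a)
round 3: derive reach(j,g) via R1 from reach(j,h), edge(h,g)
round 3: derive deriv(a,a) via R3 from deriv(a,f), link(f,a)
round 3: derive deriv(a,g) via R3 from deriv(a,f), link(f,g)
round 3: derive deriv(e,c) via R3 from deriv(e,a), link(a,c)
round 3: derive deriv(e,f) via R3 from deriv(e,g), link(g,f)
round 3: derive deriv(e,i) via R3 from deriv(e,h), link(h,i)
round 3: derive deriv(f,c) via R3 from deriv(f,a), link(a,c)
round 3: derive deriv(f,d) via R3 from deriv(f,j), link(j,d)
round 3: derive deriv(f,e) via R3 from deriv(f,j), link(j,e)
round 3: derive deriv(g,a) via R3 from deriv(g,f), link(f,a)
round 3: derive deriv(g,g) via R3 from deriv(g,f), link(f,g)
round 3: derive deriv(h,f) via R3 from deriv(h,g), link(g,f)
round 3: derive deriv(j,c) via R3 from deriv(j,a), link(a,c)
round 3: derive deriv(j,i) via R3 from deriv(j,h), link(h,i)
round 3: derive deriv(f,h) via R4 from reach(f,j), edge(j,h)
round 3: derive deriv(h,a) via R4 from reach(h,g), edge(g,a)
round 3: derive deriv(j,g) via R4 from reach(j,h), edge(h,g)
round 4: derive reach(h,j) via R1 from reach(h,a), edge(a,j)
round 4: derive deriv(f,i) via R3 from deriv(f,h), link(h,i)
round 4: derive deriv(g,c) via R3 from deriv(g,a), link(a,c)
round 4: derive deriv(h,c) via R3 from deriv(h,a), link(a,c)
round 4: derive deriv(j,f) via R3 from deriv(j,g), link(g,f)
round 4: derive deriv(h,j) via R4 from reach(h,a), edge(a,j)
round 5: derive reach(h,d) via R1 from reach(h,j), edge(j,d)
round 5: derive deriv(h,d) via R3 from deriv(h,j), link(j,d)
round 5: derive deriv(h,e) via R3 from deriv(h,j), link(j,e)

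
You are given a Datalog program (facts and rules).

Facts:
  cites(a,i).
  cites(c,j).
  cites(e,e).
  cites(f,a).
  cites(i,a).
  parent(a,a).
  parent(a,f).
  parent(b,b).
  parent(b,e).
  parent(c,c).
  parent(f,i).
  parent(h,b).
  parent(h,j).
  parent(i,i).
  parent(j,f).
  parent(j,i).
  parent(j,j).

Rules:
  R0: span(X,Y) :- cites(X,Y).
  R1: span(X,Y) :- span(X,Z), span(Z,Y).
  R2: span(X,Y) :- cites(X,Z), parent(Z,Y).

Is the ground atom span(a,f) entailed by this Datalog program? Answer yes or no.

yes

round 1: derive span(a,i) via R0 from cites(a,i)
round 1: derive span(c,j) via R0 from cites(c,j)
round 1: derive span(e,e) via R0 from cites(e,e)
round 1: derive span(f,a) via R0 from cites(f,a)
round 1: derive span(i,a) via R0 from cites(i,a)
round 1: derive span(c,f) via R2 from cites(c,j), parent(j,f)
round 1: derive span(c,i) via R2 from cites(c,j), parent(j,i)
round 1: derive span(f,f) via R2 from cites(f,a), parent(a,f)
round 1: derive span(i,f) via R2 from cites(i,a), parent(a,f)
round 2: derive span(a,a) via R1 from span(a,i), span(i,a)
round 2: derive span(a,f) via R1 from span(a,i), span(i,f)
round 2: derive span(c,a) via R1 from span(c,f), span(f,a)
round 2: derive span(f,i) via R1 from span(f,a), span(a,i)
round 2: derive span(i,i) via R1 from span(i,a), span(a,i)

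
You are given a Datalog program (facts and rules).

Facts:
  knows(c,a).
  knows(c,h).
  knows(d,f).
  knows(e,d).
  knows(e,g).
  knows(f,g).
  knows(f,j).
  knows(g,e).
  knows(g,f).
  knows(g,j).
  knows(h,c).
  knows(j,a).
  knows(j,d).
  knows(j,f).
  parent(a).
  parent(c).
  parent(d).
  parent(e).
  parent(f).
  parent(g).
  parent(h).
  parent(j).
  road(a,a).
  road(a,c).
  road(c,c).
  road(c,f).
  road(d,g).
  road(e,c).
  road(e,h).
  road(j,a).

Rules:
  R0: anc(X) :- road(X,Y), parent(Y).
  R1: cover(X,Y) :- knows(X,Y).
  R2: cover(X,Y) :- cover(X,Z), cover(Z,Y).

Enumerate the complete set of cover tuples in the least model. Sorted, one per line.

round 1: derive cover(c,a) via R1 from knows(c,a)
round 1: derive cover(c,h) via R1 from knows(c,h)
round 1: derive cover(d,f) via R1 from knows(d,f)
round 1: derive cover(e,d) via R1 from knows(e,d)
round 1: derive cover(e,g) via R1 from knows(e,g)
round 1: derive cover(f,g) via R1 from knows(f,g)
round 1: derive cover(f,j) via R1 from knows(f,j)
round 1: derive cover(g,e) via R1 from knows(g,e)
round 1: derive cover(g,f) via R1 from knows(g,f)
round 1: derive cover(g,j) via R1 from knows(g,j)
round 1: derive cover(h,c) via R1 from knows(h,c)
round 1: derive cover(j,a) via R1 from knows(j,a)
round 1: derive cover(j,d) via R1 from knows(j,d)
round 1: derive cover(j,f) via R1 from knows(j,f)
round 2: derive cover(c,c) via R2 from cover(c,h), cover(h,c)
round 2: derive cover(d,g) via R2 from cover(d,f), cover(f,g)
round 2: derive cover(d,j) via R2 from cover(d,f), cover(f,j)
round 2: derive cover(e,e) via R2 from cover(e,g), cover(g,e)
round 2: derive cover(e,f) via R2 from cover(e,d), cover(d,f)
round 2: derive cover(e,j) via R2 from cover(e,g), cover(g,j)
round 2: derive cover(f,a) via R2 from cover(f,j), cover(j,a)
round 2: derive cover(f,d) via R2 from cover(f,j), cover(j,d)
round 2: derive cover(f,e) via R2 from cover(f,g), cover(g,e)
round 2: derive cover(f,f) via R2 from cover(f,g), cover(g,f)
round 2: derive cover(g,a) via R2 from cover(g,j), cover(j,a)
round 2: derive cover(g,d) via R2 from cover(g,e), cover(e,d)
round 2: derive cover(g,g) via R2 from cover(g,e), cover(e,g)
round 2: derive cover(h,a) via R2 from cover(h,c), cover(c,a)
round 2: derive cover(h,h) via R2 from cover(h,c), cover(c,h)
round 2: derive cover(j,g) via R2 from cover(j,f), cover(f,g)
round 2: derive cover(j,j) via R2 from cover(j,f), cover(f,j)
round 3: derive cover(d,a) via R2 from cover(d,f), cover(f,a)
round 3: derive cover(d,d) via R2 from cover(d,f), cover(f,d)
round 3: derive cover(d,e) via R2 from cover(d,f), cover(f,e)
round 3: derive cover(e,a) via R2 from cover(e,f), cover(f,a)
round 3: derive cover(j,e) via R2 from cover(j,f), cover(f,e)

cover(c,a)
cover(c,c)
cover(c,h)
cover(d,a)
cover(d,d)
cover(d,e)
cover(d,f)
cover(d,g)
cover(d,j)
cover(e,a)
cover(e,d)
cover(e,e)
cover(e,f)
cover(e,g)
cover(e,j)
cover(f,a)
cover(f,d)
cover(f,e)
cover(f,f)
cover(f,g)
cover(f,j)
cover(g,a)
cover(g,d)
cover(g,e)
cover(g,f)
cover(g,g)
cover(g,j)
cover(h,a)
cover(h,c)
cover(h,h)
cover(j,a)
cover(j,d)
cover(j,e)
cover(j,f)
cover(j,g)
cover(j,j)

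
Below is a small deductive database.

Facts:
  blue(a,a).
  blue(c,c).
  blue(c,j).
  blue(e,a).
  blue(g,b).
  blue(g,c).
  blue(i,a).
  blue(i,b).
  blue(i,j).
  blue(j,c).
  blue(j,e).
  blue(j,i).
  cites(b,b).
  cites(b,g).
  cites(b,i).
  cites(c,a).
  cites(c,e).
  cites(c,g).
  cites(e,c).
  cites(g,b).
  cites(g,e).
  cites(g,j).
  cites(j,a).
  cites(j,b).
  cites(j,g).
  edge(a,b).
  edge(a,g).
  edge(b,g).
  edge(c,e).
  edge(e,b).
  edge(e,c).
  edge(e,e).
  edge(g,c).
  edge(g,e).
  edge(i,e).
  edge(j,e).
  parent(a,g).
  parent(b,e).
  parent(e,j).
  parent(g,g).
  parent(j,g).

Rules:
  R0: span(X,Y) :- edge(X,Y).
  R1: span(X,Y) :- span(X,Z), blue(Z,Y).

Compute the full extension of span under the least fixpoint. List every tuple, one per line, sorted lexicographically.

round 1: derive span(a,b) via R0 from edge(a,b)
round 1: derive span(a,g) via R0 from edge(a,g)
round 1: derive span(b,g) via R0 from edge(b,g)
round 1: derive span(c,e) via R0 from edge(c,e)
round 1: derive span(e,b) via R0 from edge(e,b)
round 1: derive span(e,c) via R0 from edge(e,c)
round 1: derive span(e,e) via R0 from edge(e,e)
round 1: derive span(g,c) via R0 from edge(g,c)
round 1: derive span(g,e) via R0 from edge(g,e)
round 1: derive span(i,e) via R0 from edge(i,e)
round 1: derive span(j,e) via R0 from edge(j,e)
round 2: derive span(a,c) via R1 from span(a,g), blue(g,c)
round 2: derive span(b,b) via R1 from span(b,g), blue(g,b)
round 2: derive span(b,c) via R1 from span(b,g), blue(g,c)
round 2: derive span(c,a) via R1 from span(c,e), blue(e,a)
round 2: derive span(e,a) via R1 from span(e,e), blue(e,a)
round 2: derive span(e,j) via R1 from span(e,c), blue(c,j)
round 2: derive span(g,a) via R1 from span(g,e), blue(e,a)
round 2: derive span(g,j) via R1 from span(g,c), blue(c,j)
round 2: derive span(i,a) via R1 from span(i,e), blue(e,a)
round 2: derive span(j,a) via R1 from span(j,e), blue(e,a)
round 3: derive span(a,j) via R1 from span(a,c), blue(c,j)
round 3: derive span(b,j) via R1 from span(b,c), blue(c,j)
round 3: derive span(e,i) via R1 from span(e,j), blue(j,i)
round 3: derive span(g,i) via R1 from span(g,j), blue(j,i)
round 4: derive span(a,e) via R1 from span(a,j), blue(j,e)
round 4: derive span(a,i) via R1 from span(a,j), blue(j,i)
round 4: derive span(b,e) via R1 from span(b,j), blue(j,e)
round 4: derive span(b,i) via R1 from span(b,j), blue(j,i)
round 4: derive span(g,b) via R1 from span(g,i), blue(i,b)
round 5: derive span(a,a) via R1 from span(a,e), blue(e,a)
round 5: derive span(b,a) via R1 from span(b,e), blue(e,a)

span(a,a)
span(a,b)
span(a,c)
span(a,e)
span(a,g)
span(a,i)
span(a,j)
span(b,a)
span(b,b)
span(b,c)
span(b,e)
span(b,g)
span(b,i)
span(b,j)
span(c,a)
span(c,e)
span(e,a)
span(e,b)
span(e,c)
span(e,e)
span(e,i)
span(e,j)
span(g,a)
span(g,b)
span(g,c)
span(g,e)
span(g,i)
span(g,j)
span(i,a)
span(i,e)
span(j,a)
span(j,e)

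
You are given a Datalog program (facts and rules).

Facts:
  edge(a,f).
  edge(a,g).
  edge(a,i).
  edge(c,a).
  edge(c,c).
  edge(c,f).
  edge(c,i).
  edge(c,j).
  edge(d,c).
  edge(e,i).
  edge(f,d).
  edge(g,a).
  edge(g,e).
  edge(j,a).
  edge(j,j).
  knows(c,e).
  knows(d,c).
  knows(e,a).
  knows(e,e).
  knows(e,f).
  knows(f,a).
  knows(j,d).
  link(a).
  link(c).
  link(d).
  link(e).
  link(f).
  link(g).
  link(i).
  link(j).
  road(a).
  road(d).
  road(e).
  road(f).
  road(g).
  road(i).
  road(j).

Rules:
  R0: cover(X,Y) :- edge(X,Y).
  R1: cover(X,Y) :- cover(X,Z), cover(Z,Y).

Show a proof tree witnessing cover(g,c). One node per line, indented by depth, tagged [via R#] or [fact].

cover(g,c)  [via R1]
  cover(g,f)  [via R1]
    cover(g,a)  [via R0]
      edge(g,a)  [fact]
    cover(a,f)  [via R0]
      edge(a,f)  [fact]
  cover(f,c)  [via R1]
    cover(f,d)  [via R0]
      edge(f,d)  [fact]
    cover(d,c)  [via R0]
      edge(d,c)  [fact]

round 1: derive cover(a,f) via R0 from edge(a,f)
round 1: derive cover(a,g) via R0 from edge(a,g)
round 1: derive cover(a,i) via R0 from edge(a,i)
round 1: derive cover(c,a) via R0 from edge(c,a)
round 1: derive cover(c,c) via R0 from edge(c,c)
round 1: derive cover(c,f) via R0 from edge(c,f)
round 1: derive cover(c,i) via R0 from edge(c,i)
round 1: derive cover(c,j) via R0 from edge(c,j)
round 1: derive cover(d,c) via R0 from edge(d,c)
round 1: derive cover(e,i) via R0 from edge(e,i)
round 1: derive cover(f,d) via R0 from edge(f,d)
round 1: derive cover(g,a) via R0 from edge(g,a)
round 1: derive cover(g,e) via R0 from edge(g,e)
round 1: derive cover(j,a) via R0 from edge(j,a)
round 1: derive cover(j,j) via R0 from edge(j,j)
round 2: derive cover(a,a) via R1 from cover(a,g), cover(g,a)
round 2: derive cover(a,d) via R1 from cover(a,f), cover(f,d)
round 2: derive cover(a,e) via R1 from cover(a,g), cover(g,e)
round 2: derive cover(c,d) via R1 from cover(c,f), cover(f,d)
round 2: derive cover(c,g) via R1 from cover(c,a), cover(a,g)
round 2: derive cover(d,a) via R1 from cover(d,c), cover(c,a)
round 2: derive cover(d,f) via R1 from cover(d,c), cover(c,f)
round 2: derive cover(d,i) via R1 from cover(d,c), cover(c,i)
round 2: derive cover(d,j) via R1 from cover(d,c), cover(c,j)
round 2: derive cover(f,c) via R1 from cover(f,d), cover(d,c)
round 2: derive cover(g,f) via R1 from cover(g,a), cover(a,f)
round 2: derive cover(g,g) via R1 from cover(g,a), cover(a,g)
round 2: derive cover(g,i) via R1 from cover(g,a), cover(a,i)
round 2: derive cover(j,f) via R1 from cover(j,a), cover(a,f)
round 2: derive cover(j,g) via R1 from cover(j,a), cover(a,g)
round 2: derive cover(j,i) via R1 from cover(j,a), cover(a,i)
round 3: derive cover(a,c) via R1 from cover(a,d), cover(d,c)
round 3: derive cover(a,j) via R1 from cover(a,d), cover(d,j)
round 3: derive cover(c,e) via R1 from cover(c,a), cover(a,e)
round 3: derive cover(d,d) via R1 from cover(d,a), cover(a,d)
round 3: derive cover(d,e) via R1 from cover(d,a), cover(a,e)
round 3: derive cover(d,g) via R1 from cover(d,a), cover(a,g)
round 3: derive cover(f,a) via R1 from cover(f,c), cover(c,a)
round 3: derive cover(f,f) via R1 from cover(f,c), cover(c,f)
round 3: derive cover(f,g) via R1 from cover(f,c), cover(c,g)
round 3: derive cover(f,i) via R1 from cover(f,c), cover(c,i)
round 3: derive cover(f,j) via R1 from cover(f,c), cover(c,j)
round 3: derive cover(g,c) via R1 from cover(g,f), cover(f,c)
round 3: derive cover(g,d) via R1 from cover(g,a), cover(a,d)
round 3: derive cover(j,c) via R1 from cover(j,f), cover(f,c)
round 3: derive cover(j,d) via R1 from cover(j,a), cover(a,d)
round 3: derive cover(j,e) via R1 from cover(j,a), cover(a,e)
round 4: derive cover(f,e) via R1 from cover(f,a), cover(a,e)
round 4: derive cover(g,j) via R1 from cover(g,a), cover(a,j)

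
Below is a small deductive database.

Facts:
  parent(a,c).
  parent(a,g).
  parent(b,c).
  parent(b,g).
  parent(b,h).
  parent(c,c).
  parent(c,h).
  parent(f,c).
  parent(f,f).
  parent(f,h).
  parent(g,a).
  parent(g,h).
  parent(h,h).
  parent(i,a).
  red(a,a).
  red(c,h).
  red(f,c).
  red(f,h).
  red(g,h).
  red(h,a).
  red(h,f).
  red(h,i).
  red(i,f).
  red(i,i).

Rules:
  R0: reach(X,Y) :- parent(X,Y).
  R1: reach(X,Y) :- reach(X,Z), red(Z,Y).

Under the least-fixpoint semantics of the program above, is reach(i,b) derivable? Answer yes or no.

no

round 1: derive reach(a,c) via R0 from parent(a,c)
round 1: derive reach(a,g) via R0 from parent(a,g)
round 1: derive reach(b,c) via R0 from parent(b,c)
round 1: derive reach(b,g) via R0 from parent(b,g)
round 1: derive reach(b,h) via R0 from parent(b,h)
round 1: derive reach(c,c) via R0 from parent(c,c)
round 1: derive reach(c,h) via R0 from parent(c,h)
round 1: derive reach(f,c) via R0 from parent(f,c)
round 1: derive reach(f,f) via R0 from parent(f,f)
round 1: derive reach(f,h) via R0 from parent(f,h)
round 1: derive reach(g,a) via R0 from parent(g,a)
round 1: derive reach(g,h) via R0 from parent(g,h)
round 1: derive reach(h,h) via R0 from parent(h,h)
round 1: derive reach(i,a) via R0 from parent(i,a)
round 2: derive reach(a,h) via R1 from reach(a,c), red(c,h)
round 2: derive reach(b,a) via R1 from reach(b,h), red(h,a)
round 2: derive reach(b,f) via R1 from reach(b,h), red(h,f)
round 2: derive reach(b,i) via R1 from reach(b,h), red(h,i)
round 2: derive reach(c,a) via R1 from reach(c,h), red(h,a)
round 2: derive reach(c,f) via R1 from reach(c,h), red(h,f)
round 2: derive reach(c,i) via R1 from reach(c,h), red(h,i)
round 2: derive reach(f,a) via R1 from reach(f,h), red(h,a)
round 2: derive reach(f,i) via R1 from reach(f,h), red(h,i)
round 2: derive reach(g,f) via R1 from reach(g,h), red(h,f)
round 2: derive reach(g,i) via R1 from reach(g,h), red(h,i)
round 2: derive reach(h,a) via R1 from reach(h,h), red(h,a)
round 2: derive reach(h,f) via R1 from reach(h,h), red(h,f)
round 2: derive reach(h,i) via R1 from reach(h,h), red(h,i)
round 3: derive reach(a,a) via R1 from reach(a,h), red(h,a)
round 3: derive reach(a,f) via R1 from reach(a,h), red(h,f)
round 3: derive reach(a,i) via R1 from reach(a,h), red(h,i)
round 3: derive reach(g,c) via R1 from reach(g,f), red(f,c)
round 3: derive reach(h,c) via R1 from reach(h,f), red(f,c)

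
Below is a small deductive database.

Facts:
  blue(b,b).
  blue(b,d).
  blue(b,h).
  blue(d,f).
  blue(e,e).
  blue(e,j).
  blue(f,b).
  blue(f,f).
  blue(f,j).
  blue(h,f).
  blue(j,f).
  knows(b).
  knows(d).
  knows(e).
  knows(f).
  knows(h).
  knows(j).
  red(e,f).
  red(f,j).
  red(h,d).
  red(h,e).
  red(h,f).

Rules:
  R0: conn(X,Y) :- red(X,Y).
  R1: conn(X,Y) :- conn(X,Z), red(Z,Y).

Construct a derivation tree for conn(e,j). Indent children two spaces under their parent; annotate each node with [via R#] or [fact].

round 1: derive conn(e,f) via R0 from red(e,f)
round 1: derive conn(f,j) via R0 from red(f,j)
round 1: derive conn(h,d) via R0 from red(h,d)
round 1: derive conn(h,e) via R0 from red(h,e)
round 1: derive conn(h,f) via R0 from red(h,f)
round 2: derive conn(e,j) via R1 from conn(e,f), red(f,j)
round 2: derive conn(h,j) via R1 from conn(h,f), red(f,j)

conn(e,j)  [via R1]
  conn(e,f)  [via R0]
    red(e,f)  [fact]
  red(f,j)  [fact]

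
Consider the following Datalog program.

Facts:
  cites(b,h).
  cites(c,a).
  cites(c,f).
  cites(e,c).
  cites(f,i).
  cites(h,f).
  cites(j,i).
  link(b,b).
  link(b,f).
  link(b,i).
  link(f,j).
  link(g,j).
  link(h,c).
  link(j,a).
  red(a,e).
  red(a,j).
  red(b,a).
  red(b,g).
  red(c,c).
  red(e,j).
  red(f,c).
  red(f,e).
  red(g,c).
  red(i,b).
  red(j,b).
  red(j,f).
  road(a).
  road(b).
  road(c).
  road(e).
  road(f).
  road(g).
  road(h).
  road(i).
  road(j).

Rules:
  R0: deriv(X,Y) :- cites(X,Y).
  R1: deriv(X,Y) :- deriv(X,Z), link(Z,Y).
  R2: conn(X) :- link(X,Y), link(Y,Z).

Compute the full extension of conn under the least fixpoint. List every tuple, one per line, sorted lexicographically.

conn(b)
conn(f)
conn(g)

round 1: derive conn(b) via R2 from link(b,b), link(b,b)
round 1: derive conn(f) via R2 from link(f,j), link(j,a)
round 1: derive conn(g) via R2 from link(g,j), link(j,a)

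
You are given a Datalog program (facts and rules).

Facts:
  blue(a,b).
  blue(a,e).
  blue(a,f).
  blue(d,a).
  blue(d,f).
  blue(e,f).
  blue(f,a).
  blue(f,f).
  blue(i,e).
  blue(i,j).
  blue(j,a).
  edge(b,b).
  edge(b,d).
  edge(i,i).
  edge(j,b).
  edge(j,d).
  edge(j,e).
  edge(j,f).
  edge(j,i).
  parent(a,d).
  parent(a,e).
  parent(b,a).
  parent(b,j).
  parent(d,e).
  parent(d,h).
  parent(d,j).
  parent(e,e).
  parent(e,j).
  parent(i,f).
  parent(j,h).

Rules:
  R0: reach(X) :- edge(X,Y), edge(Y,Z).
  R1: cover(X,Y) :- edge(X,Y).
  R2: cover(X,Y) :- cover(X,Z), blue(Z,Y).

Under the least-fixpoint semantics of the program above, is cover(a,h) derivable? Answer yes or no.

no

round 1: derive cover(b,b) via R1 from edge(b,b)
round 1: derive cover(b,d) via R1 from edge(b,d)
round 1: derive cover(i,i) via R1 from edge(i,i)
round 1: derive cover(j,b) via R1 from edge(j,b)
round 1: derive cover(j,d) via R1 from edge(j,d)
round 1: derive cover(j,e) via R1 from edge(j,e)
round 1: derive cover(j,f) via R1 from edge(j,f)
round 1: derive cover(j,i) via R1 from edge(j,i)
round 2: derive cover(b,a) via R2 from cover(b,d), blue(d,a)
round 2: derive cover(b,f) via R2 from cover(b,d), blue(d,f)
round 2: derive cover(i,e) via R2 from cover(i,i), blue(i,e)
round 2: derive cover(i,j) via R2 from cover(i,i), blue(i,j)
round 2: derive cover(j,a) via R2 from cover(j,d), blue(d,a)
round 2: derive cover(j,j) via R2 from cover(j,i), blue(i,j)
round 3: derive cover(b,e) via R2 from cover(b,a), blue(a,e)
round 3: derive cover(i,a) via R2 from cover(i,j), blue(j,a)
round 3: derive cover(i,f) via R2 from cover(i,e), blue(e,f)
round 4: derive cover(i,b) via R2 from cover(i,a), blue(a,b)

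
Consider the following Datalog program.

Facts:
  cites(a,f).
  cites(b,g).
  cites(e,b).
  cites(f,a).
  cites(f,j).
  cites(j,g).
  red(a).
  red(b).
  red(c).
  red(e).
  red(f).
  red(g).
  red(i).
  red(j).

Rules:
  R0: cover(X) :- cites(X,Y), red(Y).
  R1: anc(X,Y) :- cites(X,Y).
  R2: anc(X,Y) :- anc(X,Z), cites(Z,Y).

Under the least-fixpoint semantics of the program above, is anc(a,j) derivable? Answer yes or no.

yes

round 1: derive anc(a,f) via R1 from cites(a,f)
round 1: derive anc(b,g) via R1 from cites(b,g)
round 1: derive anc(e,b) via R1 from cites(e,b)
round 1: derive anc(f,a) via R1 from cites(f,a)
round 1: derive anc(f,j) via R1 from cites(f,j)
round 1: derive anc(j,g) via R1 from cites(j,g)
round 2: derive anc(a,a) via R2 from anc(a,f), cites(f,a)
round 2: derive anc(a,j) via R2 from anc(a,f), cites(f,j)
round 2: derive anc(e,g) via R2 from anc(e,b), cites(b,g)
round 2: derive anc(f,f) via R2 from anc(f,a), cites(a,f)
round 2: derive anc(f,g) via R2 from anc(f,j), cites(j,g)
round 3: derive anc(a,g) via R2 from anc(a,j), cites(j,g)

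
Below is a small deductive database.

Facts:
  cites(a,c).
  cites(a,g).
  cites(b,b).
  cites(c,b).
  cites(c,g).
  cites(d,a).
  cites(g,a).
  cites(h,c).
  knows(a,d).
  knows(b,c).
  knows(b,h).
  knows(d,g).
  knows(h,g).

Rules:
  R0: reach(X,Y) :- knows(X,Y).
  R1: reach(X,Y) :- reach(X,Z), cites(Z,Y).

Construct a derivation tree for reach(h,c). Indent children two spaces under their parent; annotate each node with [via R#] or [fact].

round 1: derive reach(a,d) via R0 from knows(a,d)
round 1: derive reach(b,c) via R0 from knows(b,c)
round 1: derive reach(b,h) via R0 from knows(b,h)
round 1: derive reach(d,g) via R0 from knows(d,g)
round 1: derive reach(h,g) via R0 from knows(h,g)
round 2: derive reach(a,a) via R1 from reach(a,d), cites(d,a)
round 2: derive reach(b,b) via R1 from reach(b,c), cites(c,b)
round 2: derive reach(b,g) via R1 from reach(b,c), cites(c,g)
round 2: derive reach(d,a) via R1 from reach(d,g), cites(g,a)
round 2: derive reach(h,a) via R1 from reach(h,g), cites(g,a)
round 3: derive reach(a,c) via R1 from reach(a,a), cites(a,c)
round 3: derive reach(a,g) via R1 from reach(a,a), cites(a,g)
round 3: derive reach(b,a) via R1 from reach(b,g), cites(g,a)
round 3: derive reach(d,c) via R1 from reach(d,a), cites(a,c)
round 3: derive reach(h,c) via R1 from reach(h,a), cites(a,c)
round 4: derive reach(a,b) via R1 from reach(a,c), cites(c,b)
round 4: derive reach(d,b) via R1 from reach(d,c), cites(c,b)
round 4: derive reach(h,b) via R1 from reach(h,c), cites(c,b)

reach(h,c)  [via R1]
  reach(h,a)  [via R1]
    reach(h,g)  [via R0]
      knows(h,g)  [fact]
    cites(g,a)  [fact]
  cites(a,c)  [fact]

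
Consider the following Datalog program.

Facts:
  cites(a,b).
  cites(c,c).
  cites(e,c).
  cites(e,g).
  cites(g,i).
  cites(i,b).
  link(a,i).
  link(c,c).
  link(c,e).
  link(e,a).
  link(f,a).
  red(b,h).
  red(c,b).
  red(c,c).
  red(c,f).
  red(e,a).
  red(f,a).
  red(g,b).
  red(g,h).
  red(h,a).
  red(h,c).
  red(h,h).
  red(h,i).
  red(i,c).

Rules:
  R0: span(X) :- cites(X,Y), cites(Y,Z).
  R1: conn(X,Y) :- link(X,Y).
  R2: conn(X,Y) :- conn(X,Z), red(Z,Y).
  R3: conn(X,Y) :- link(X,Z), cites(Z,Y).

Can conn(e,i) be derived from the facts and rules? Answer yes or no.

yes

round 1: derive conn(a,i) via R1 from link(a,i)
round 1: derive conn(c,c) via R1 from link(c,c)
round 1: derive conn(c,e) via R1 from link(c,e)
round 1: derive conn(e,a) via R1 from link(e,a)
round 1: derive conn(f,a) via R1 from link(f,a)
round 1: derive conn(a,b) via R3 from link(a,i), cites(i,b)
round 1: derive conn(c,g) via R3 from link(c,e), cites(e,g)
round 1: derive conn(e,b) via R3 from link(e,a), cites(a,b)
round 1: derive conn(f,b) via R3 from link(f,a), cites(a,b)
round 2: derive conn(a,c) via R2 from conn(a,i), red(i,c)
round 2: derive conn(a,h) via R2 from conn(a,b), red(b,h)
round 2: derive conn(c,a) via R2 from conn(c,e), red(e,a)
round 2: derive conn(c,b) via R2 from conn(c,c), red(c,b)
round 2: derive conn(c,f) via R2 from conn(c,c), red(c,f)
round 2: derive conn(c,h) via R2 from conn(c,g), red(g,h)
round 2: derive conn(e,h) via R2 from conn(e,b), red(b,h)
round 2: derive conn(f,h) via R2 from conn(f,b), red(b,h)
round 3: derive conn(a,a) via R2 from conn(a,h), red(h,a)
round 3: derive conn(a,f) via R2 from conn(a,c), red(c,f)
round 3: derive conn(c,i) via R2 from conn(c,h), red(h,i)
round 3: derive conn(e,c) via R2 from conn(e,h), red(h,c)
round 3: derive conn(e,i) via R2 from conn(e,h), red(h,i)
round 3: derive conn(f,c) via R2 from conn(f,h), red(h,c)
round 3: derive conn(f,i) via R2 from conn(f,h), red(h,i)
round 4: derive conn(e,f) via R2 from conn(e,c), red(c,f)
round 4: derive conn(f,f) via R2 from conn(f,c), red(c,f)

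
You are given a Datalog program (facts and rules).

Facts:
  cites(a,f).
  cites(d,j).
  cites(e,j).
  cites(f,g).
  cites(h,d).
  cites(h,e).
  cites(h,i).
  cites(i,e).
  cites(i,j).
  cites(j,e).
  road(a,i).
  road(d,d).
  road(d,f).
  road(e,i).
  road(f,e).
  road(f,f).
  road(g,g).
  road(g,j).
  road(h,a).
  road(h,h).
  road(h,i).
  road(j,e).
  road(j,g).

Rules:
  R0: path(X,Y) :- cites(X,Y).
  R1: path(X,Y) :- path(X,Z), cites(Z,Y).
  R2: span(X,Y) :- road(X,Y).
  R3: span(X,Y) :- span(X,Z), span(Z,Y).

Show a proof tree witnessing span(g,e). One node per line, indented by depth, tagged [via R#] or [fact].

round 1: derive span(a,i) via R2 from road(a,i)
round 1: derive span(d,d) via R2 from road(d,d)
round 1: derive span(d,f) via R2 from road(d,f)
round 1: derive span(e,i) via R2 from road(e,i)
round 1: derive span(f,e) via R2 from road(f,e)
round 1: derive span(f,f) via R2 from road(f,f)
round 1: derive span(g,g) via R2 from road(g,g)
round 1: derive span(g,j) via R2 from road(g,j)
round 1: derive span(h,a) via R2 from road(h,a)
round 1: derive span(h,h) via R2 from road(h,h)
round 1: derive span(h,i) via R2 from road(h,i)
round 1: derive span(j,e) via R2 from road(j,e)
round 1: derive span(j,g) via R2 from road(j,g)
round 2: derive span(d,e) via R3 from span(d,f), span(f,e)
round 2: derive span(f,i) via R3 from span(f,e), span(e,i)
round 2: derive span(g,e) via R3 from span(g,j), span(j,e)
round 2: derive span(j,i) via R3 from span(j,e), span(e,i)
round 2: derive span(j,j) via R3 from span(j,g), span(g,j)
round 3: derive span(d,i) via R3 from span(d,e), span(e,i)
round 3: derive span(g,i) via R3 from span(g,e), span(e,i)

span(g,e)  [via R3]
  span(g,j)  [via R2]
    road(g,j)  [fact]
  span(j,e)  [via R2]
    road(j,e)  [fact]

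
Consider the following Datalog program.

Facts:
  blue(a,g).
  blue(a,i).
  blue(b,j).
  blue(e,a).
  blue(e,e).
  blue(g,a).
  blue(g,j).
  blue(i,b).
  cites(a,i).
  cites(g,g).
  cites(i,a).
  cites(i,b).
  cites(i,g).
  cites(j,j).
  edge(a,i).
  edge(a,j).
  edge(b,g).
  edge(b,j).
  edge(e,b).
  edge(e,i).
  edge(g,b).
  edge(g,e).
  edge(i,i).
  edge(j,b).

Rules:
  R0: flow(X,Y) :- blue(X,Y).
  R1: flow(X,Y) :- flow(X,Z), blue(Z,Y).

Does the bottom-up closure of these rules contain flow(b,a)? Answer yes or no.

round 1: derive flow(a,g) via R0 from blue(a,g)
round 1: derive flow(a,i) via R0 from blue(a,i)
round 1: derive flow(b,j) via R0 from blue(b,j)
round 1: derive flow(e,a) via R0 from blue(e,a)
round 1: derive flow(e,e) via R0 from blue(e,e)
round 1: derive flow(g,a) via R0 from blue(g,a)
round 1: derive flow(g,j) via R0 from blue(g,j)
round 1: derive flow(i,b) via R0 from blue(i,b)
round 2: derive flow(a,a) via R1 from flow(a,g), blue(g,a)
round 2: derive flow(a,b) via R1 from flow(a,i), blue(i,b)
round 2: derive flow(a,j) via R1 from flow(a,g), blue(g,j)
round 2: derive flow(e,g) via R1 from flow(e,a), blue(a,g)
round 2: derive flow(e,i) via R1 from flow(e,a), blue(a,i)
round 2: derive flow(g,g) via R1 from flow(g,a), blue(a,g)
round 2: derive flow(g,i) via R1 from flow(g,a), blue(a,i)
round 2: derive flow(i,j) via R1 from flow(i,b), blue(b,j)
round 3: derive flow(e,b) via R1 from flow(e,i), blue(i,b)
round 3: derive flow(e,j) via R1 from flow(e,g), blue(g,j)
round 3: derive flow(g,b) via R1 from flow(g,i), blue(i,b)

no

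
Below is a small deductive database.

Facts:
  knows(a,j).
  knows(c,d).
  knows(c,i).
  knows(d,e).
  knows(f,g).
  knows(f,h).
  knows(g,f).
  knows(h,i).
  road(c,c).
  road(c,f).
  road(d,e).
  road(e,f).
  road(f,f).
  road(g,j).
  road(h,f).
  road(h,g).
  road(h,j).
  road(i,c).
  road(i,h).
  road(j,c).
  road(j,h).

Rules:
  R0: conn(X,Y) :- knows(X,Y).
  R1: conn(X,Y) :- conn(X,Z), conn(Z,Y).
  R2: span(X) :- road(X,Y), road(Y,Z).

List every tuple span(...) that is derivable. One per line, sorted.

span(c)
span(d)
span(e)
span(f)
span(g)
span(h)
span(i)
span(j)

round 1: derive span(c) via R2 from road(c,c), road(c,c)
round 1: derive span(d) via R2 from road(d,e), road(e,f)
round 1: derive span(e) via R2 from road(e,f), road(f,f)
round 1: derive span(f) via R2 from road(f,f), road(f,f)
round 1: derive span(g) via R2 from road(g,j), road(j,c)
round 1: derive span(h) via R2 from road(h,f), road(f,f)
round 1: derive span(i) via R2 from road(i,c), road(c,c)
round 1: derive span(j) via R2 from road(j,c), road(c,c)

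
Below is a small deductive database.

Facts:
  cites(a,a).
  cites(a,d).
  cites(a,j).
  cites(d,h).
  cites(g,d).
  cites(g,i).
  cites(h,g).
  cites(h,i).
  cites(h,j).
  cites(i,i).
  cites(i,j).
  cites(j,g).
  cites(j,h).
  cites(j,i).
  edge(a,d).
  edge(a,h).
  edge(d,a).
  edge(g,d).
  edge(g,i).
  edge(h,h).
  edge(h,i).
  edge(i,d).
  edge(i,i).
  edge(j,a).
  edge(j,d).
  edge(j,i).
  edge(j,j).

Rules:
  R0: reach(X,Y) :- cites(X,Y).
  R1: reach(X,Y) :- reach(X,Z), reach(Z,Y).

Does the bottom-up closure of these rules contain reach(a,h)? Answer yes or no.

yes

round 1: derive reach(a,a) via R0 from cites(a,a)
round 1: derive reach(a,d) via R0 from cites(a,d)
round 1: derive reach(a,j) via R0 from cites(a,j)
round 1: derive reach(d,h) via R0 from cites(d,h)
round 1: derive reach(g,d) via R0 from cites(g,d)
round 1: derive reach(g,i) via R0 from cites(g,i)
round 1: derive reach(h,g) via R0 from cites(h,g)
round 1: derive reach(h,i) via R0 from cites(h,i)
round 1: derive reach(h,j) via R0 from cites(h,j)
round 1: derive reach(i,i) via R0 from cites(i,i)
round 1: derive reach(i,j) via R0 from cites(i,j)
round 1: derive reach(j,g) via R0 from cites(j,g)
round 1: derive reach(j,h) via R0 from cites(j,h)
round 1: derive reach(j,i) via R0 from cites(j,i)
round 2: derive reach(a,g) via R1 from reach(a,j), reach(j,g)
round 2: derive reach(a,h) via R1 from reach(a,d), reach(d,h)
round 2: derive reach(a,i) via R1 from reach(a,j), reach(j,i)
round 2: derive reach(d,g) via R1 from reach(d,h), reach(h,g)
round 2: derive reach(d,i) via R1 from reach(d,h), reach(h,i)
round 2: derive reach(d,j) via R1 from reach(d,h), reach(h,j)
round 2: derive reach(g,h) via R1 from reach(g,d), reach(d,h)
round 2: derive reach(g,j) via R1 from reach(g,i), reach(i,j)
round 2: derive reach(h,d) via R1 from reach(h,g), reach(g,d)
round 2: derive reach(h,h) via R1 from reach(h,j), reach(j,h)
round 2: derive reach(i,g) via R1 from reach(i,j), reach(j,g)
round 2: derive reach(i,h) via R1 from reach(i,j), reach(j,h)
round 2: derive reach(j,d) via R1 from reach(j,g), reach(g,d)
round 2: derive reach(j,j) via R1 from reach(j,h), reach(h,j)
round 3: derive reach(d,d) via R1 from reach(d,g), reach(g,d)
round 3: derive reach(g,g) via R1 from reach(g,d), reach(d,g)
round 3: derive reach(i,d) via R1 from reach(i,g), reach(g,d)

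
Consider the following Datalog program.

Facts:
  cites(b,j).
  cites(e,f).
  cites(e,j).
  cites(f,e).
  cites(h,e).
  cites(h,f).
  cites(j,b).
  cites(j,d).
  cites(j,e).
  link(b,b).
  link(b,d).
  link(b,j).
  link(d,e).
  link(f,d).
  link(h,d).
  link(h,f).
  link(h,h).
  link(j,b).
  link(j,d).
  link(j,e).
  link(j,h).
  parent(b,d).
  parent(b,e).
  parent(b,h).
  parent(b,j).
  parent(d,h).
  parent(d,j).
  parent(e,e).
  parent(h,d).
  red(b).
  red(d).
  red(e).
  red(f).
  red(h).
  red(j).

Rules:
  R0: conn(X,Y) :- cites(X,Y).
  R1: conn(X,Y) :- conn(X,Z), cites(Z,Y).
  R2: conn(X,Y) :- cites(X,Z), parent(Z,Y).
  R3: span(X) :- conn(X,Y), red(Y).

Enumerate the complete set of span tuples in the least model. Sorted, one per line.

span(b)
span(e)
span(f)
span(h)
span(j)

round 1: derive conn(b,j) via R0 from cites(b,j)
round 1: derive conn(e,f) via R0 from cites(e,f)
round 1: derive conn(e,j) via R0 from cites(e,j)
round 1: derive conn(f,e) via R0 from cites(f,e)
round 1: derive conn(h,e) via R0 from cites(h,e)
round 1: derive conn(h,f) via R0 from cites(h,f)
round 1: derive conn(j,b) via R0 from cites(j,b)
round 1: derive conn(j,d) via R0 from cites(j,d)
round 1: derive conn(j,e) via R0 from cites(j,e)
round 1: derive conn(j,h) via R2 from cites(j,b), parent(b,h)
round 1: derive conn(j,j) via R2 from cites(j,b), parent(b,j)
round 2: derive conn(b,b) via R1 from conn(b,j), cites(j,b)
round 2: derive conn(b,d) via R1 from conn(b,j), cites(j,d)
round 2: derive conn(b,e) via R1 from conn(b,j), cites(j,e)
round 2: derive conn(e,b) via R1 from conn(e,j), cites(j,b)
round 2: derive conn(e,d) via R1 from conn(e,j), cites(j,d)
round 2: derive conn(e,e) via R1 from conn(e,f), cites(f,e)
round 2: derive conn(f,f) via R1 from conn(f,e), cites(e,f)
round 2: derive conn(f,j) via R1 from conn(f,e), cites(e,j)
round 2: derive conn(h,j) via R1 from conn(h,e), cites(e,j)
round 2: derive conn(j,f) via R1 from conn(j,e), cites(e,f)
round 2: derive span(b) via R3 from conn(b,j), red(j)
round 2: derive span(e) via R3 from conn(e,f), red(f)
round 2: derive span(f) via R3 from conn(f,e), red(e)
round 2: derive span(h) via R3 from conn(h,e), red(e)
round 2: derive span(j) via R3 from conn(j,b), red(b)
round 3: derive conn(b,f) via R1 from conn(b,e), cites(e,f)
round 3: derive conn(f,b) via R1 from conn(f,j), cites(j,b)
round 3: derive conn(f,d) via R1 from conn(f,j), cites(j,d)
round 3: derive conn(h,b) via R1 from conn(h,j), cites(j,b)
round 3: derive conn(h,d) via R1 from conn(h,j), cites(j,d)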